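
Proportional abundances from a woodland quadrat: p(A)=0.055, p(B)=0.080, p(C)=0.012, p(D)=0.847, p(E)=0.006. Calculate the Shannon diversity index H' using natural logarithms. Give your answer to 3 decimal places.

Each pᵢ ln pᵢ term (working shown to 5 dp, full precision carried): 0.055×(-2.90042)=-0.15952, 0.08×(-2.52573)=-0.20206, 0.012×(-4.42285)=-0.05307, 0.847×(-0.16605)=-0.14065, 0.006×(-5.11600)=-0.03070.
Sum = -0.58600, so H' = 0.586.

0.586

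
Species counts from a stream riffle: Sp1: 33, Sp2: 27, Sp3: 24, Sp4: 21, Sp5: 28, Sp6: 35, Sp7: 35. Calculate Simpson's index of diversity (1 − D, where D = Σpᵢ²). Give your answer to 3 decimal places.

0.853

Total N = 33+27+24+21+28+35+35 = 203, so the proportions are 0.16256, 0.133, 0.11823, 0.10345, 0.13793, 0.17241, 0.17241 (working shown to 5 dp, full precision carried).
D = 0.16256² + 0.133² + 0.11823² + 0.10345² + 0.13793² + 0.17241² + 0.17241² = 0.02643 + 0.01769 + 0.01398 + 0.01070 + 0.01902 + 0.02973 + 0.02973 = 0.14727.
So 1 − D = 0.85273, i.e. 0.853 to 3 decimal places.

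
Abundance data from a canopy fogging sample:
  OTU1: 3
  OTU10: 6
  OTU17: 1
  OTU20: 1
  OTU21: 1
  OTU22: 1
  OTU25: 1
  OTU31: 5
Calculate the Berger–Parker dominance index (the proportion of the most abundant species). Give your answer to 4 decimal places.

Total N = 3+6+1+1+1+1+1+5 = 19, so the proportions are 0.157895, 0.315789, 0.052632, 0.052632, 0.052632, 0.052632, 0.052632, 0.263158 (working shown to 6 dp, full precision carried).
The largest proportion is 0.315789, i.e. d = 0.3158 to 4 decimal places.

0.3158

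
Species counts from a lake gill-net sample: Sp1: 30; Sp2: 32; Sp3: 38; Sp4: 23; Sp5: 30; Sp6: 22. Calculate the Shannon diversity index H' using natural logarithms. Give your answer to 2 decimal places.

1.77

Total N = 30+32+38+23+30+22 = 175, so the proportions are 0.1714, 0.1829, 0.2171, 0.1314, 0.1714, 0.1257 (working shown to 4 dp, full precision carried).
Each pᵢ ln pᵢ term: 0.1714×(-1.7636)=-0.3023, 0.1829×(-1.6991)=-0.3107, 0.2171×(-1.5272)=-0.3316, 0.1314×(-2.0293)=-0.2667, 0.1714×(-1.7636)=-0.3023, 0.1257×(-2.0737)=-0.2607.
Sum = -1.7744, so H' = 1.77.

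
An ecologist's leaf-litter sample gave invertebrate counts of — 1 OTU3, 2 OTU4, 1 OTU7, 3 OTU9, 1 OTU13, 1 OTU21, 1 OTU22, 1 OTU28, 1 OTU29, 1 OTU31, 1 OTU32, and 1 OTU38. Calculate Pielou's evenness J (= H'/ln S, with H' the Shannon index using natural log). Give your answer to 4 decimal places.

Total N = 1+2+1+3+1+1+1+1+1+1+1+1 = 15, so the proportions are 0.066667, 0.133333, 0.066667, 0.2, 0.066667, 0.066667, 0.066667, 0.066667, 0.066667, 0.066667, 0.066667, 0.066667 (working shown to 6 dp, full precision carried).
H' = −Σ pᵢ ln pᵢ = −((-0.180537) + (-0.268654) + (-0.180537) + (-0.321888) + (-0.180537) + (-0.180537) + (-0.180537) + (-0.180537) + (-0.180537) + (-0.180537) + (-0.180537) + (-0.180537)) = 2.395908.
With S = 12 species, ln S = 2.484907, so J = 2.395908/2.484907 = 0.964184, i.e. 0.9642 to 4 decimal places.

0.9642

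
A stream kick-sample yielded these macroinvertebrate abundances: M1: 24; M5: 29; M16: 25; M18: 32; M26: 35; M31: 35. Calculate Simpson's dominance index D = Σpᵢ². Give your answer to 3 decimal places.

Total N = 24+29+25+32+35+35 = 180, so the proportions are 0.13333, 0.16111, 0.13889, 0.17778, 0.19444, 0.19444 (working shown to 5 dp, full precision carried).
D = 0.13333² + 0.16111² + 0.13889² + 0.17778² + 0.19444² + 0.19444² = 0.01778 + 0.02596 + 0.01929 + 0.03160 + 0.03781 + 0.03781 = 0.17025.
To 3 decimal places, D = 0.170.

0.170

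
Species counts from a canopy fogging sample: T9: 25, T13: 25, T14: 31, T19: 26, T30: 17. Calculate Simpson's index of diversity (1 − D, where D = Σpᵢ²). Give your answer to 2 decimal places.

0.79

Total N = 25+25+31+26+17 = 124, so the proportions are 0.2016, 0.2016, 0.25, 0.2097, 0.1371 (working shown to 4 dp, full precision carried).
D = 0.2016² + 0.2016² + 0.25² + 0.2097² + 0.1371² = 0.0406 + 0.0406 + 0.0625 + 0.0440 + 0.0188 = 0.2066.
So 1 − D = 0.7934, i.e. 0.79 to 2 decimal places.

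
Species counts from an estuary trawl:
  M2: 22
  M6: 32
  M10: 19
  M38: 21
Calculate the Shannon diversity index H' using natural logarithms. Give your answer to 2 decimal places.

Total N = 22+32+19+21 = 94, so the proportions are 0.234, 0.3404, 0.2021, 0.2234 (working shown to 4 dp, full precision carried).
Each pᵢ ln pᵢ term: 0.234×(-1.4523)=-0.3399, 0.3404×(-1.0776)=-0.3668, 0.2021×(-1.5989)=-0.3232, 0.2234×(-1.4988)=-0.3348.
Sum = -1.3647, so H' = 1.36.

1.36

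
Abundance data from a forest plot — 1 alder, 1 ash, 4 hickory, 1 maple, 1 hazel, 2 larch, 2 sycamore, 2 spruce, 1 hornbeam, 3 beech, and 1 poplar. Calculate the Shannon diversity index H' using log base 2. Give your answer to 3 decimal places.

3.261

Total N = 1+1+4+1+1+2+2+2+1+3+1 = 19, so the proportions are 0.05263, 0.05263, 0.21053, 0.05263, 0.05263, 0.10526, 0.10526, 0.10526, 0.05263, 0.15789, 0.05263 (working shown to 5 dp, full precision carried).
Each pᵢ log₂ pᵢ term: 0.05263×(-4.24793)=-0.22358, 0.05263×(-4.24793)=-0.22358, 0.21053×(-2.24793)=-0.47325, 0.05263×(-4.24793)=-0.22358, 0.05263×(-4.24793)=-0.22358, 0.10526×(-3.24793)=-0.34189, 0.10526×(-3.24793)=-0.34189, 0.10526×(-3.24793)=-0.34189, 0.05263×(-4.24793)=-0.22358, 0.15789×(-2.66297)=-0.42047, 0.05263×(-4.24793)=-0.22358.
Sum = -3.26083, so H' = 3.261.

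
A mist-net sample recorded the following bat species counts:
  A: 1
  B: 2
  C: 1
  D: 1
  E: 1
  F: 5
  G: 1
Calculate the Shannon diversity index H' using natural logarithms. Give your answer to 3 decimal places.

Total N = 1+2+1+1+1+5+1 = 12, so the proportions are 0.08333, 0.16667, 0.08333, 0.08333, 0.08333, 0.41667, 0.08333 (working shown to 5 dp, full precision carried).
Each pᵢ ln pᵢ term: 0.08333×(-2.48491)=-0.20708, 0.16667×(-1.79176)=-0.29863, 0.08333×(-2.48491)=-0.20708, 0.08333×(-2.48491)=-0.20708, 0.08333×(-2.48491)=-0.20708, 0.41667×(-0.87547)=-0.36478, 0.08333×(-2.48491)=-0.20708.
Sum = -1.69878, so H' = 1.699.

1.699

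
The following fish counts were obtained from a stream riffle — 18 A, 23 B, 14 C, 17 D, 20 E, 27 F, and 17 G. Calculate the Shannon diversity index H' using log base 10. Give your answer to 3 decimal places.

0.836

Total N = 18+23+14+17+20+27+17 = 136, so the proportions are 0.13235, 0.16912, 0.10294, 0.125, 0.14706, 0.19853, 0.125 (working shown to 5 dp, full precision carried).
Each pᵢ log₁₀ pᵢ term: 0.13235×(-0.87827)=-0.11624, 0.16912×(-0.77181)=-0.13053, 0.10294×(-0.98741)=-0.10165, 0.125×(-0.90309)=-0.11289, 0.14706×(-0.83251)=-0.12243, 0.19853×(-0.70218)=-0.13940, 0.125×(-0.90309)=-0.11289.
Sum = -0.83602, so H' = 0.836.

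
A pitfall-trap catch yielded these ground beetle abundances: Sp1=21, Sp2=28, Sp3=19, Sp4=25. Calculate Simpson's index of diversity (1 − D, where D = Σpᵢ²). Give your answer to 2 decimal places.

0.74

Total N = 21+28+19+25 = 93, so the proportions are 0.2258, 0.3011, 0.2043, 0.2688 (working shown to 4 dp, full precision carried).
D = 0.2258² + 0.3011² + 0.2043² + 0.2688² = 0.0510 + 0.0906 + 0.0417 + 0.0723 = 0.2556.
So 1 − D = 0.7444, i.e. 0.74 to 2 decimal places.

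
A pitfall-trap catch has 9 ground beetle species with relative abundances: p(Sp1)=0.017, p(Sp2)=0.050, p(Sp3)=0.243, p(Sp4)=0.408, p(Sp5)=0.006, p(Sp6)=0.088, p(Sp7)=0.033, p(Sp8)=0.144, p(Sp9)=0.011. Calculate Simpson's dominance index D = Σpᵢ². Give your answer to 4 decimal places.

D = 0.017² + 0.05² + 0.243² + 0.408² + 0.006² + 0.088² + 0.033² + 0.144² + 0.011² = 0.000289 + 0.002500 + 0.059049 + 0.166464 + 0.000036 + 0.007744 + 0.001089 + 0.020736 + 0.000121 = 0.258028 (working shown to 6 dp, full precision carried).
To 4 decimal places, D = 0.2580.

0.2580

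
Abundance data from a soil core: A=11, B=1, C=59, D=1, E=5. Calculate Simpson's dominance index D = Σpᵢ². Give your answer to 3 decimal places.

0.612

Total N = 11+1+59+1+5 = 77, so the proportions are 0.14286, 0.01299, 0.76623, 0.01299, 0.06494 (working shown to 5 dp, full precision carried).
D = 0.14286² + 0.01299² + 0.76623² + 0.01299² + 0.06494² = 0.02041 + 0.00017 + 0.58711 + 0.00017 + 0.00422 = 0.61208.
To 3 decimal places, D = 0.612.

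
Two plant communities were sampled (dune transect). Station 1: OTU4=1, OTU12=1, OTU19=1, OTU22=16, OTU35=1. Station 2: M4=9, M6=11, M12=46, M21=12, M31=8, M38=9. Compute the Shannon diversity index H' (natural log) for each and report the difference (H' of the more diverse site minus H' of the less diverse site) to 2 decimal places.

0.74

Station 1: N=20, proportions 0.05, 0.05, 0.05, 0.8, 0.05, giving H' = 0.77766 (working shown to 5 dp, full precision carried).
Station 2: N=95, proportions 0.09474, 0.11579, 0.48421, 0.12632, 0.08421, 0.09474, giving H' = 1.51705.
Difference = |0.77766 − 1.51705| = 0.73939, i.e. 0.74 to 2 decimal places.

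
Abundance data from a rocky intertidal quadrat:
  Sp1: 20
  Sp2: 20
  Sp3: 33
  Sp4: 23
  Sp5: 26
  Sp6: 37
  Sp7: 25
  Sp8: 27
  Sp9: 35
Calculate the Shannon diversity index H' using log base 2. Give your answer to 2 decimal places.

Total N = 20+20+33+23+26+37+25+27+35 = 246, so the proportions are 0.0813, 0.0813, 0.1341, 0.0935, 0.1057, 0.1504, 0.1016, 0.1098, 0.1423 (working shown to 4 dp, full precision carried).
Each pᵢ log₂ pᵢ term: 0.0813×(-3.6206)=-0.2944, 0.0813×(-3.6206)=-0.2944, 0.1341×(-2.8981)=-0.3888, 0.0935×(-3.4190)=-0.3197, 0.1057×(-3.2421)=-0.3427, 0.1504×(-2.7331)=-0.4111, 0.1016×(-3.2987)=-0.3352, 0.1098×(-3.1876)=-0.3499, 0.1423×(-2.8132)=-0.4003.
Sum = -3.1362, so H' = 3.14.

3.14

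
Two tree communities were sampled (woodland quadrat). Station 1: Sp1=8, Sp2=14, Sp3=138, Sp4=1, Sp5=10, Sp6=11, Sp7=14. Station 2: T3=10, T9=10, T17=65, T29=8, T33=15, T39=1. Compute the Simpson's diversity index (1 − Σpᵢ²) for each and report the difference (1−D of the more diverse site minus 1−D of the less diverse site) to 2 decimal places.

0.12

Station 1: N=196, proportions 0.0408, 0.0714, 0.7041, 0.0051, 0.051, 0.0561, 0.0714, giving 1−D = 0.4866 (working shown to 4 dp, full precision carried).
Station 2: N=109, proportions 0.0917, 0.0917, 0.5963, 0.0734, 0.1376, 0.0092, giving 1−D = 0.6031.
Difference = |0.4866 − 0.6031| = 0.1165, i.e. 0.12 to 2 decimal places.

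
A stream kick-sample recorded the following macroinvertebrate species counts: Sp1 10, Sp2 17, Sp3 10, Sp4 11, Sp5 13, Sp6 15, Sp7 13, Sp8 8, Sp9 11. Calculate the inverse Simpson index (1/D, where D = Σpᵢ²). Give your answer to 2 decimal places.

8.59

Total N = 10+17+10+11+13+15+13+8+11 = 108, so the proportions are 0.092593, 0.157407, 0.092593, 0.101852, 0.12037, 0.138889, 0.12037, 0.074074, 0.101852 (working shown to 6 dp, full precision carried).
D = 0.092593² + 0.157407² + 0.092593² + 0.101852² + 0.12037² + 0.138889² + 0.12037² + 0.074074² + 0.101852² = 0.008573 + 0.024777 + 0.008573 + 0.010374 + 0.014489 + 0.019290 + 0.014489 + 0.005487 + 0.010374 = 0.116427.
So 1/D = 8.5891, i.e. 8.59 to 2 decimal places.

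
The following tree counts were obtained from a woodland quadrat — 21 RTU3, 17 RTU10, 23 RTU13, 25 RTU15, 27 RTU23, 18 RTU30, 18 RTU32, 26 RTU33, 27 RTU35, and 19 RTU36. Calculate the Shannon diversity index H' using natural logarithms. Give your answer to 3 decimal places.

2.288

Total N = 21+17+23+25+27+18+18+26+27+19 = 221, so the proportions are 0.09502, 0.07692, 0.10407, 0.11312, 0.12217, 0.08145, 0.08145, 0.11765, 0.12217, 0.08597 (working shown to 5 dp, full precision carried).
Each pᵢ ln pᵢ term: 0.09502×(-2.35364)=-0.22365, 0.07692×(-2.56495)=-0.19730, 0.10407×(-2.26267)=-0.23548, 0.11312×(-2.17929)=-0.24653, 0.12217×(-2.10233)=-0.25685, 0.08145×(-2.50779)=-0.20425, 0.08145×(-2.50779)=-0.20425, 0.11765×(-2.14007)=-0.25177, 0.12217×(-2.10233)=-0.25685, 0.08597×(-2.45372)=-0.21095.
Sum = -2.28789, so H' = 2.288.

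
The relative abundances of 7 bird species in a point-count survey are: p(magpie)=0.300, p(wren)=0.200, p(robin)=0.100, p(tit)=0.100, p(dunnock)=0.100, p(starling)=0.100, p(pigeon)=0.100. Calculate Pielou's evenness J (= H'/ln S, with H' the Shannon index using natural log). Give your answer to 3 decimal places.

0.943

H' = −Σ pᵢ ln pᵢ = −((-0.36119) + (-0.32189) + (-0.23026) + (-0.23026) + (-0.23026) + (-0.23026) + (-0.23026)) = 1.83437 (working shown to 5 dp, full precision carried).
With S = 7 species, ln S = 1.94591, so J = 1.83437/1.94591 = 0.94268, i.e. 0.943 to 3 decimal places.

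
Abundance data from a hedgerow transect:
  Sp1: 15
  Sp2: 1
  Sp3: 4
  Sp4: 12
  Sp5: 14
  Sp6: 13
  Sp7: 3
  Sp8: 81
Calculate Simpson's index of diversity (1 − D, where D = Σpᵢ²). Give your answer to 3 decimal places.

0.642

Total N = 15+1+4+12+14+13+3+81 = 143, so the proportions are 0.1049, 0.00699, 0.02797, 0.08392, 0.0979, 0.09091, 0.02098, 0.56643 (working shown to 5 dp, full precision carried).
D = 0.1049² + 0.00699² + 0.02797² + 0.08392² + 0.0979² + 0.09091² + 0.02098² + 0.56643² = 0.01100 + 0.00005 + 0.00078 + 0.00704 + 0.00958 + 0.00826 + 0.00044 + 0.32085 = 0.35801.
So 1 − D = 0.64199, i.e. 0.642 to 3 decimal places.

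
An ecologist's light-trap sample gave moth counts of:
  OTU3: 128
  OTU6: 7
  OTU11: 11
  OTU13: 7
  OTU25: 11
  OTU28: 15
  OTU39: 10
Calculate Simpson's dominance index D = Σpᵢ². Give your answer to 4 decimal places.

0.4773

Total N = 128+7+11+7+11+15+10 = 189, so the proportions are 0.677249, 0.037037, 0.058201, 0.037037, 0.058201, 0.079365, 0.05291 (working shown to 6 dp, full precision carried).
D = 0.677249² + 0.037037² + 0.058201² + 0.037037² + 0.058201² + 0.079365² + 0.05291² = 0.458666 + 0.001372 + 0.003387 + 0.001372 + 0.003387 + 0.006299 + 0.002799 = 0.477282.
To 4 decimal places, D = 0.4773.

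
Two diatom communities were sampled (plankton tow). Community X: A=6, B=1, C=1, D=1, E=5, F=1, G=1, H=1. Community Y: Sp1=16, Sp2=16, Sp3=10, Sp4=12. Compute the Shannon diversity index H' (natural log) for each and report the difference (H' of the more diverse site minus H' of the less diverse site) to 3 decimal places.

0.360

Community X: N=17, proportions 0.35294, 0.05882, 0.05882, 0.05882, 0.29412, 0.05882, 0.05882, 0.05882, giving H' = 1.72746 (working shown to 5 dp, full precision carried).
Community Y: N=54, proportions 0.2963, 0.2963, 0.18519, 0.22222, giving H' = 1.36736.
Difference = |1.72746 − 1.36736| = 0.36010, i.e. 0.360 to 3 decimal places.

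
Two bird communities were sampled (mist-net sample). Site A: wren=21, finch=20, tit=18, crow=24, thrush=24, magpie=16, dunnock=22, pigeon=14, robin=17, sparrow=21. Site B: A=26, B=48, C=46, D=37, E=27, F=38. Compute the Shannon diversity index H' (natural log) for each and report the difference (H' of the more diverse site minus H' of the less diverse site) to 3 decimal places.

Site A: N=197, proportions 0.106599, 0.101523, 0.091371, 0.121827, 0.121827, 0.081218, 0.111675, 0.071066, 0.086294, 0.106599, giving H' = 2.289124 (working shown to 6 dp, full precision carried).
Site B: N=222, proportions 0.117117, 0.216216, 0.207207, 0.166667, 0.121622, 0.171171, giving H' = 1.765445.
Difference = |2.289124 − 1.765445| = 0.523679, i.e. 0.524 to 3 decimal places.

0.524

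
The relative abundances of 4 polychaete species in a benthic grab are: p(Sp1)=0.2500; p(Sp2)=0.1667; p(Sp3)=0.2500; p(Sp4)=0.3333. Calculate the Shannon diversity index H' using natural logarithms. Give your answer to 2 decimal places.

Each pᵢ ln pᵢ term (working shown to 4 dp, full precision carried): 0.25×(-1.3863)=-0.3466, 0.1667×(-1.7916)=-0.2987, 0.25×(-1.3863)=-0.3466, 0.3333×(-1.0987)=-0.3662.
Sum = -1.3580, so H' = 1.36.

1.36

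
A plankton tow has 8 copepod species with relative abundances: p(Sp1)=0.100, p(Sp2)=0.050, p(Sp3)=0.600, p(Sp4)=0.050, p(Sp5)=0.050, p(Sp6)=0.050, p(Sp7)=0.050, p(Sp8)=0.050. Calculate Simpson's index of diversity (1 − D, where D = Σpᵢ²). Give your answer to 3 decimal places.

0.615

D = 0.1² + 0.05² + 0.6² + 0.05² + 0.05² + 0.05² + 0.05² + 0.05² = 0.01000 + 0.00250 + 0.36000 + 0.00250 + 0.00250 + 0.00250 + 0.00250 + 0.00250 = 0.38500 (working shown to 5 dp, full precision carried).
So 1 − D = 0.61500, i.e. 0.615 to 3 decimal places.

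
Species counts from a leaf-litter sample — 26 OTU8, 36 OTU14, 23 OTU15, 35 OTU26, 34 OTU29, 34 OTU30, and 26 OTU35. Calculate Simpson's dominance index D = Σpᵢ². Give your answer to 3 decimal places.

0.147

Total N = 26+36+23+35+34+34+26 = 214, so the proportions are 0.1215, 0.16822, 0.10748, 0.16355, 0.15888, 0.15888, 0.1215 (working shown to 5 dp, full precision carried).
D = 0.1215² + 0.16822² + 0.10748² + 0.16355² + 0.15888² + 0.15888² + 0.1215² = 0.01476 + 0.02830 + 0.01155 + 0.02675 + 0.02524 + 0.02524 + 0.01476 = 0.14661.
To 3 decimal places, D = 0.147.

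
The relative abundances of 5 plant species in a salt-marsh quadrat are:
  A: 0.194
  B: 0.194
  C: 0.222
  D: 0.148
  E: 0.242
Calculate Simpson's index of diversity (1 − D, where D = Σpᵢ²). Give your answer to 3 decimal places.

0.795

D = 0.194² + 0.194² + 0.222² + 0.148² + 0.242² = 0.03764 + 0.03764 + 0.04928 + 0.02190 + 0.05856 = 0.20502 (working shown to 5 dp, full precision carried).
So 1 − D = 0.79498, i.e. 0.795 to 3 decimal places.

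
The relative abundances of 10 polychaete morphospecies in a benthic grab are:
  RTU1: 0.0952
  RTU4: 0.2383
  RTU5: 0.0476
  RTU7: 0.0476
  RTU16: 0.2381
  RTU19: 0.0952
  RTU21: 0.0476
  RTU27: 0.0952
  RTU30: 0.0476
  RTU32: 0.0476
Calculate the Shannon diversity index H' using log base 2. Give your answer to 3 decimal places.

Each pᵢ log₂ pᵢ term (working shown to 5 dp, full precision carried): 0.0952×(-3.39289)=-0.32300, 0.2383×(-2.06915)=-0.49308, 0.0476×(-4.39289)=-0.20910, 0.0476×(-4.39289)=-0.20910, 0.2381×(-2.07036)=-0.49295, 0.0952×(-3.39289)=-0.32300, 0.0476×(-4.39289)=-0.20910, 0.0952×(-3.39289)=-0.32300, 0.0476×(-4.39289)=-0.20910, 0.0476×(-4.39289)=-0.20910.
Sum = -3.00055, so H' = 3.001.

3.001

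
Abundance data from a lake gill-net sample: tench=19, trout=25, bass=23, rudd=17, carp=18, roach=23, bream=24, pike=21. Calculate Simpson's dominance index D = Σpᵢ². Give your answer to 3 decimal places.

0.127

Total N = 19+25+23+17+18+23+24+21 = 170, so the proportions are 0.11176, 0.14706, 0.13529, 0.1, 0.10588, 0.13529, 0.14118, 0.12353 (working shown to 5 dp, full precision carried).
D = 0.11176² + 0.14706² + 0.13529² + 0.1² + 0.10588² + 0.13529² + 0.14118² + 0.12353² = 0.01249 + 0.02163 + 0.01830 + 0.01000 + 0.01121 + 0.01830 + 0.01993 + 0.01526 = 0.12713.
To 3 decimal places, D = 0.127.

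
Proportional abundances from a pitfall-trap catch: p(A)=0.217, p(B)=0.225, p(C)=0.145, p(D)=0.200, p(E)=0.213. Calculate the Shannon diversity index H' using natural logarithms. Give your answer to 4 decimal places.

1.5984

Each pᵢ ln pᵢ term (working shown to 7 dp, full precision carried): 0.217×(-1.5278579)=-0.3315452, 0.225×(-1.4916549)=-0.3356223, 0.145×(-1.9310215)=-0.2799981, 0.2×(-1.6094379)=-0.3218876, 0.213×(-1.5464631)=-0.3293966.
Sum = -1.5984499, so H' = 1.5984.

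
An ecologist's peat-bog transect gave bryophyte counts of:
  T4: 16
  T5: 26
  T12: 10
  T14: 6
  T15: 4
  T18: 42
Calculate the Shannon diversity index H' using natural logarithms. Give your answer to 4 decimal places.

Total N = 16+26+10+6+4+42 = 104, so the proportions are 0.153846, 0.25, 0.096154, 0.057692, 0.038462, 0.403846 (working shown to 6 dp, full precision carried).
Each pᵢ ln pᵢ term: 0.153846×(-1.871802)=-0.287970, 0.25×(-1.386294)=-0.346574, 0.096154×(-2.341806)=-0.225174, 0.057692×(-2.852631)=-0.164575, 0.038462×(-3.258097)=-0.125311, 0.403846×(-0.906721)=-0.366176.
Sum = -1.515779, so H' = 1.5158.

1.5158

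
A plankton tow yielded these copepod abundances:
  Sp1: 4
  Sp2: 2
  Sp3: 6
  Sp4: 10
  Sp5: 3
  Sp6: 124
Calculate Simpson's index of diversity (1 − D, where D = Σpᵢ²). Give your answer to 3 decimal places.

0.300

Total N = 4+2+6+10+3+124 = 149, so the proportions are 0.02685, 0.01342, 0.04027, 0.06711, 0.02013, 0.83221 (working shown to 5 dp, full precision carried).
D = 0.02685² + 0.01342² + 0.04027² + 0.06711² + 0.02013² + 0.83221² = 0.00072 + 0.00018 + 0.00162 + 0.00450 + 0.00041 + 0.69258 = 0.70001.
So 1 − D = 0.29999, i.e. 0.300 to 3 decimal places.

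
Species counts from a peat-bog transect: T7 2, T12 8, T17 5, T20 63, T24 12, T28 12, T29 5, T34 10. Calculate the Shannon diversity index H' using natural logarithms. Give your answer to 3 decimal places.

1.533

Total N = 2+8+5+63+12+12+5+10 = 117, so the proportions are 0.01709, 0.06838, 0.04274, 0.53846, 0.10256, 0.10256, 0.04274, 0.08547 (working shown to 5 dp, full precision carried).
Each pᵢ ln pᵢ term: 0.01709×(-4.06903)=-0.06956, 0.06838×(-2.68273)=-0.18343, 0.04274×(-3.15274)=-0.13473, 0.53846×(-0.61904)=-0.33333, 0.10256×(-2.27727)=-0.23357, 0.10256×(-2.27727)=-0.23357, 0.04274×(-3.15274)=-0.13473, 0.08547×(-2.45959)=-0.21022.
Sum = -1.53314, so H' = 1.533.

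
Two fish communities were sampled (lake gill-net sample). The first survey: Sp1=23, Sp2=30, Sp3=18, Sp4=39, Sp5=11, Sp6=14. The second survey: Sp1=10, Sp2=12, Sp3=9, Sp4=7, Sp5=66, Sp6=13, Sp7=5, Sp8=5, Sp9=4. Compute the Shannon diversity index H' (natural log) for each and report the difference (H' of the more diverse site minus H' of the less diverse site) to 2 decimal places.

0.02

The first survey: N=135, proportions 0.1704, 0.2222, 0.1333, 0.2889, 0.0815, 0.1037, giving H' = 1.7024 (working shown to 4 dp, full precision carried).
The second survey: N=131, proportions 0.0763, 0.0916, 0.0687, 0.0534, 0.5038, 0.0992, 0.0382, 0.0382, 0.0305, giving H' = 1.6863.
Difference = |1.7024 − 1.6863| = 0.0161, i.e. 0.02 to 2 decimal places.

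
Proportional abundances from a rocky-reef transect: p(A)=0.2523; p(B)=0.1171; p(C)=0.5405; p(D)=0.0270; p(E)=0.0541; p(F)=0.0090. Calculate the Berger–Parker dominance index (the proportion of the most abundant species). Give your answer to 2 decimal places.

0.54

The largest proportion is 0.5405, i.e. d = 0.54 to 2 decimal places.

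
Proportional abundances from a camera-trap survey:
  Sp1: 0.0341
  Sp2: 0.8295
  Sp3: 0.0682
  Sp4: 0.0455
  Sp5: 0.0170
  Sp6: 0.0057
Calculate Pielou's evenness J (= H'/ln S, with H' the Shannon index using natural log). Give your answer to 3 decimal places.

0.387

H' = −Σ pᵢ ln pᵢ = −((-0.11521) + (-0.15506) + (-0.18314) + (-0.14060) + (-0.06927) + (-0.02945)) = 0.69272 (working shown to 5 dp, full precision carried).
With S = 6 species, ln S = 1.79176, so J = 0.69272/1.79176 = 0.38662, i.e. 0.387 to 3 decimal places.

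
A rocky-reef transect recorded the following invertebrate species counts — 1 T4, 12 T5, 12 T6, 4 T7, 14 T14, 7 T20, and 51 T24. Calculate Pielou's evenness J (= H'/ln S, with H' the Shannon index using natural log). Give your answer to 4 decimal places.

0.7625

Total N = 1+12+12+4+14+7+51 = 101, so the proportions are 0.009901, 0.118812, 0.118812, 0.039604, 0.138614, 0.069307, 0.50495 (working shown to 6 dp, full precision carried).
H' = −Σ pᵢ ln pᵢ = −((-0.045694) + (-0.253095) + (-0.253095) + (-0.127874) + (-0.273910) + (-0.184995) + (-0.345030)) = 1.483693.
With S = 7 species, ln S = 1.945910, so J = 1.483693/1.945910 = 0.762467, i.e. 0.7625 to 4 decimal places.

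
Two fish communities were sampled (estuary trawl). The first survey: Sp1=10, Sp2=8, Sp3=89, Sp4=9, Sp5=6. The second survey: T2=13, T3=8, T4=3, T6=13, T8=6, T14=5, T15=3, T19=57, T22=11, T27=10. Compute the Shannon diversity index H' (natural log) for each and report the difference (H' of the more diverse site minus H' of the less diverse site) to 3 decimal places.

The first survey: N=122, proportions 0.08197, 0.06557, 0.72951, 0.07377, 0.04918, giving H' = 0.95422 (working shown to 5 dp, full precision carried).
The second survey: N=129, proportions 0.10078, 0.06202, 0.02326, 0.10078, 0.04651, 0.03876, 0.02326, 0.44186, 0.08527, 0.07752, giving H' = 1.84764.
Difference = |0.95422 − 1.84764| = 0.89342, i.e. 0.893 to 3 decimal places.

0.893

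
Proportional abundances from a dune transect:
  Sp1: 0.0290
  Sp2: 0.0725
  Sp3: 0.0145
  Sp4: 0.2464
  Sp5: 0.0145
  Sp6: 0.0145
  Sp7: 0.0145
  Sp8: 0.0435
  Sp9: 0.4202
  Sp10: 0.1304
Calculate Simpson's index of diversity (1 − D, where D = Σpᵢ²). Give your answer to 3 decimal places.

0.737

D = 0.029² + 0.0725² + 0.0145² + 0.2464² + 0.0145² + 0.0145² + 0.0145² + 0.0435² + 0.4202² + 0.1304² = 0.00084 + 0.00526 + 0.00021 + 0.06071 + 0.00021 + 0.00021 + 0.00021 + 0.00189 + 0.17657 + 0.01700 = 0.26312 (working shown to 5 dp, full precision carried).
So 1 − D = 0.73688, i.e. 0.737 to 3 decimal places.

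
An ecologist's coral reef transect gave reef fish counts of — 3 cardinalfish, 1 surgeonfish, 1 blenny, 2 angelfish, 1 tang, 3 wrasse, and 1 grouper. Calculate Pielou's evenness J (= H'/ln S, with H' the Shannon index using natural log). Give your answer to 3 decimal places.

Total N = 3+1+1+2+1+3+1 = 12, so the proportions are 0.25, 0.08333, 0.08333, 0.16667, 0.08333, 0.25, 0.08333 (working shown to 5 dp, full precision carried).
H' = −Σ pᵢ ln pᵢ = −((-0.34657) + (-0.20708) + (-0.20708) + (-0.29863) + (-0.20708) + (-0.34657) + (-0.20708)) = 1.82008.
With S = 7 species, ln S = 1.94591, so J = 1.82008/1.94591 = 0.93533, i.e. 0.935 to 3 decimal places.

0.935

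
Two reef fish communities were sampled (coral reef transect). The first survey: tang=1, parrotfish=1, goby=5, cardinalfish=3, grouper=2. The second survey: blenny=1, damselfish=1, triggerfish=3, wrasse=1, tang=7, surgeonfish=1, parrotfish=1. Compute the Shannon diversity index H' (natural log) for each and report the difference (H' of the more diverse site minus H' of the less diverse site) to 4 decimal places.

0.1561

The first survey: N=12, proportions 0.083333, 0.083333, 0.416667, 0.25, 0.166667, giving H' = 1.424130 (working shown to 6 dp, full precision carried).
The second survey: N=15, proportions 0.066667, 0.066667, 0.2, 0.066667, 0.466667, 0.066667, 0.066667, giving H' = 1.580236.
Difference = |1.424130 − 1.580236| = 0.156106, i.e. 0.1561 to 4 decimal places.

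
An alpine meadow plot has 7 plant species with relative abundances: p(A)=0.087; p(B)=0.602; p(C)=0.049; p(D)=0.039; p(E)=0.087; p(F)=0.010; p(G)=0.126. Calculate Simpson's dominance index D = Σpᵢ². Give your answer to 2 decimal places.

D = 0.087² + 0.602² + 0.049² + 0.039² + 0.087² + 0.01² + 0.126² = 0.0076 + 0.3624 + 0.0024 + 0.0015 + 0.0076 + 0.0001 + 0.0159 = 0.3974 (working shown to 4 dp, full precision carried).
To 2 decimal places, D = 0.40.

0.40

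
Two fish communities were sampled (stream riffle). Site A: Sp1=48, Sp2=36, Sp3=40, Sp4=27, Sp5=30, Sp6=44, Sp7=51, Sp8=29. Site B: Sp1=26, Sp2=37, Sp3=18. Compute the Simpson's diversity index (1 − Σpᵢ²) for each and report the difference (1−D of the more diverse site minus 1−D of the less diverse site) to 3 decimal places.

Site A: N=305, proportions 0.15738, 0.11803, 0.13115, 0.08852, 0.09836, 0.14426, 0.16721, 0.09508, giving 1−D = 0.86878 (working shown to 5 dp, full precision carried).
Site B: N=81, proportions 0.32099, 0.45679, 0.22222, giving 1−D = 0.63893.
Difference = |0.86878 − 0.63893| = 0.22985, i.e. 0.230 to 3 decimal places.

0.230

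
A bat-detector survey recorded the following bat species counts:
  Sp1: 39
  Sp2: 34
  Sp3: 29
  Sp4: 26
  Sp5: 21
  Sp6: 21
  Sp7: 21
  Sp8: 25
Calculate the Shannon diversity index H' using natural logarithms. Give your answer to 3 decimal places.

2.054

Total N = 39+34+29+26+21+21+21+25 = 216, so the proportions are 0.18056, 0.15741, 0.13426, 0.12037, 0.09722, 0.09722, 0.09722, 0.11574 (working shown to 5 dp, full precision carried).
Each pᵢ ln pᵢ term: 0.18056×(-1.71172)=-0.30906, 0.15741×(-1.84892)=-0.29103, 0.13426×(-2.00798)=-0.26959, 0.12037×(-2.11718)=-0.25485, 0.09722×(-2.33076)=-0.22660, 0.09722×(-2.33076)=-0.22660, 0.09722×(-2.33076)=-0.22660, 0.11574×(-2.15640)=-0.24958.
Sum = -2.05392, so H' = 2.054.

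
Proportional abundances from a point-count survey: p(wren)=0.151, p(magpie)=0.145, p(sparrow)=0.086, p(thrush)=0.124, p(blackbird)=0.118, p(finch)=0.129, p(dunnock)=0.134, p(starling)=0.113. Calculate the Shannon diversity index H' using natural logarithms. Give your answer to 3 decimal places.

Each pᵢ ln pᵢ term (working shown to 5 dp, full precision carried): 0.151×(-1.89048)=-0.28546, 0.145×(-1.93102)=-0.28000, 0.086×(-2.45341)=-0.21099, 0.124×(-2.08747)=-0.25885, 0.118×(-2.13707)=-0.25217, 0.129×(-2.04794)=-0.26418, 0.134×(-2.00992)=-0.26933, 0.113×(-2.18037)=-0.24638.
Sum = -2.06737, so H' = 2.067.

2.067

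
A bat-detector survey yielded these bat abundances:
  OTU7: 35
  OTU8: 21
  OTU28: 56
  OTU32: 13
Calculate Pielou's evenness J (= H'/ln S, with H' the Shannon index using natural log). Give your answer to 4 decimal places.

Total N = 35+21+56+13 = 125, so the proportions are 0.28, 0.168, 0.448, 0.104 (working shown to 6 dp, full precision carried).
H' = −Σ pᵢ ln pᵢ = −((-0.356430) + (-0.299677) + (-0.359727) + (-0.235390)) = 1.251224.
With S = 4 species, ln S = 1.386294, so J = 1.251224/1.386294 = 0.902567, i.e. 0.9026 to 4 decimal places.

0.9026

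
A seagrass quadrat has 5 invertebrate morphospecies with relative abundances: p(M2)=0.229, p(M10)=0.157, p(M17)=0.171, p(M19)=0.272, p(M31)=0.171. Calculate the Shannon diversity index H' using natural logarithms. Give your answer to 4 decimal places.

Each pᵢ ln pᵢ term (working shown to 6 dp, full precision carried): 0.229×(-1.474033)=-0.337554, 0.157×(-1.851509)=-0.290687, 0.171×(-1.766092)=-0.302002, 0.272×(-1.301953)=-0.354131, 0.171×(-1.766092)=-0.302002.
Sum = -1.586375, so H' = 1.5864.

1.5864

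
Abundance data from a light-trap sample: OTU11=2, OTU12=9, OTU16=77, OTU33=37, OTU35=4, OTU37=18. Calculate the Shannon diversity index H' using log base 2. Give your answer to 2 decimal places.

Total N = 2+9+77+37+4+18 = 147, so the proportions are 0.0136, 0.0612, 0.5238, 0.2517, 0.0272, 0.1224 (working shown to 4 dp, full precision carried).
Each pᵢ log₂ pᵢ term: 0.0136×(-6.1997)=-0.0843, 0.0612×(-4.0297)=-0.2467, 0.5238×(-0.9329)=-0.4887, 0.2517×(-1.9902)=-0.5009, 0.0272×(-5.1997)=-0.1415, 0.1224×(-3.0297)=-0.3710.
Sum = -1.8331, so H' = 1.83.

1.83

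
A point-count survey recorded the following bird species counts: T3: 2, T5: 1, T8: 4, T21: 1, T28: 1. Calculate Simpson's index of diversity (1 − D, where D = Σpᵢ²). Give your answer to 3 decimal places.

0.716

Total N = 2+1+4+1+1 = 9, so the proportions are 0.22222, 0.11111, 0.44444, 0.11111, 0.11111 (working shown to 5 dp, full precision carried).
D = 0.22222² + 0.11111² + 0.44444² + 0.11111² + 0.11111² = 0.04938 + 0.01235 + 0.19753 + 0.01235 + 0.01235 = 0.28395.
So 1 − D = 0.71605, i.e. 0.716 to 3 decimal places.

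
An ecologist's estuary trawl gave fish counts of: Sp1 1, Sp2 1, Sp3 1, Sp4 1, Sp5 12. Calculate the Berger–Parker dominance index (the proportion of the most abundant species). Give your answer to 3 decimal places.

Total N = 1+1+1+1+12 = 16, so the proportions are 0.0625, 0.0625, 0.0625, 0.0625, 0.75 (working shown to 5 dp, full precision carried).
The largest proportion is 0.75, i.e. d = 0.750 to 3 decimal places.

0.750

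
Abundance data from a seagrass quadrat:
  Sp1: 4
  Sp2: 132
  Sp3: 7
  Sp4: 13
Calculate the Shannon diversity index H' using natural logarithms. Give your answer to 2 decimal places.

0.58

Total N = 4+132+7+13 = 156, so the proportions are 0.0256, 0.8462, 0.0449, 0.0833 (working shown to 4 dp, full precision carried).
Each pᵢ ln pᵢ term: 0.0256×(-3.6636)=-0.0939, 0.8462×(-0.1671)=-0.1414, 0.0449×(-3.1039)=-0.1393, 0.0833×(-2.4849)=-0.2071.
Sum = -0.5816, so H' = 0.58.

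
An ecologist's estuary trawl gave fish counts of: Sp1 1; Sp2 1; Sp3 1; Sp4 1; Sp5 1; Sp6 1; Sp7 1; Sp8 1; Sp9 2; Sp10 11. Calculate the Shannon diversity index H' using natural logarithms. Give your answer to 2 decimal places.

1.72

Total N = 1+1+1+1+1+1+1+1+2+11 = 21, so the proportions are 0.0476, 0.0476, 0.0476, 0.0476, 0.0476, 0.0476, 0.0476, 0.0476, 0.0952, 0.5238 (working shown to 4 dp, full precision carried).
Each pᵢ ln pᵢ term: 0.0476×(-3.0445)=-0.1450, 0.0476×(-3.0445)=-0.1450, 0.0476×(-3.0445)=-0.1450, 0.0476×(-3.0445)=-0.1450, 0.0476×(-3.0445)=-0.1450, 0.0476×(-3.0445)=-0.1450, 0.0476×(-3.0445)=-0.1450, 0.0476×(-3.0445)=-0.1450, 0.0952×(-2.3514)=-0.2239, 0.5238×(-0.6466)=-0.3387.
Sum = -1.7225, so H' = 1.72.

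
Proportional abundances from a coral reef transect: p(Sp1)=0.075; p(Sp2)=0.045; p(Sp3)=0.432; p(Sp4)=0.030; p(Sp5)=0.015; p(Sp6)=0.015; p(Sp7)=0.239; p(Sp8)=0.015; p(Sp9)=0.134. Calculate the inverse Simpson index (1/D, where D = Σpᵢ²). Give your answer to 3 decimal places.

3.691

D = 0.075² + 0.045² + 0.432² + 0.03² + 0.015² + 0.015² + 0.239² + 0.015² + 0.134² = 0.0056250 + 0.0020250 + 0.1866240 + 0.0009000 + 0.0002250 + 0.0002250 + 0.0571210 + 0.0002250 + 0.0179560 = 0.2709260 (working shown to 7 dp, full precision carried).
So 1/D = 3.69104, i.e. 3.691 to 3 decimal places.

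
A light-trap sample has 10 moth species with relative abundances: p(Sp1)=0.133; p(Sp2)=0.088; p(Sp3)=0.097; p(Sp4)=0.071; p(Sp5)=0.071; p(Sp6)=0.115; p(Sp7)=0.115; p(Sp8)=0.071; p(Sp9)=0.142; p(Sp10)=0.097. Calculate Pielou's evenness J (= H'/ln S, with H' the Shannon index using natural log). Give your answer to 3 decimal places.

0.987

H' = −Σ pᵢ ln pᵢ = −((-0.26832) + (-0.21388) + (-0.22631) + (-0.18780) + (-0.18780) + (-0.24872) + (-0.24872) + (-0.18780) + (-0.27717) + (-0.22631)) = 2.27283 (working shown to 5 dp, full precision carried).
With S = 10 species, ln S = 2.30259, so J = 2.27283/2.30259 = 0.98708, i.e. 0.987 to 3 decimal places.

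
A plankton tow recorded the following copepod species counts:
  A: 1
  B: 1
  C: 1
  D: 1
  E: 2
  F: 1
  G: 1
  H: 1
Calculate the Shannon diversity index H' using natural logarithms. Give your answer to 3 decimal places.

2.043

Total N = 1+1+1+1+2+1+1+1 = 9, so the proportions are 0.11111, 0.11111, 0.11111, 0.11111, 0.22222, 0.11111, 0.11111, 0.11111 (working shown to 5 dp, full precision carried).
Each pᵢ ln pᵢ term: 0.11111×(-2.19722)=-0.24414, 0.11111×(-2.19722)=-0.24414, 0.11111×(-2.19722)=-0.24414, 0.11111×(-2.19722)=-0.24414, 0.22222×(-1.50408)=-0.33424, 0.11111×(-2.19722)=-0.24414, 0.11111×(-2.19722)=-0.24414, 0.11111×(-2.19722)=-0.24414.
Sum = -2.04319, so H' = 2.043.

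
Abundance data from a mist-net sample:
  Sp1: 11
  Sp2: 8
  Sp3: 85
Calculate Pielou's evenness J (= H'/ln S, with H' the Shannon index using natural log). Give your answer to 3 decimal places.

0.546

Total N = 11+8+85 = 104, so the proportions are 0.10577, 0.07692, 0.81731 (working shown to 5 dp, full precision carried).
H' = −Σ pᵢ ln pᵢ = −((-0.23761) + (-0.19730) + (-0.16488)) = 0.59980.
With S = 3 species, ln S = 1.09861, so J = 0.59980/1.09861 = 0.54596, i.e. 0.546 to 3 decimal places.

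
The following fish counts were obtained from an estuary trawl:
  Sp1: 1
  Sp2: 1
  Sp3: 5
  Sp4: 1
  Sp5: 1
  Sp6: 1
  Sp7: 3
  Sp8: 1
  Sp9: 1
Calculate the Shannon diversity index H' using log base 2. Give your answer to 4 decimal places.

Total N = 1+1+5+1+1+1+3+1+1 = 15, so the proportions are 0.066667, 0.066667, 0.333333, 0.066667, 0.066667, 0.066667, 0.2, 0.066667, 0.066667 (working shown to 6 dp, full precision carried).
Each pᵢ log₂ pᵢ term: 0.066667×(-3.906891)=-0.260459, 0.066667×(-3.906891)=-0.260459, 0.333333×(-1.584963)=-0.528321, 0.066667×(-3.906891)=-0.260459, 0.066667×(-3.906891)=-0.260459, 0.066667×(-3.906891)=-0.260459, 0.2×(-2.321928)=-0.464386, 0.066667×(-3.906891)=-0.260459, 0.066667×(-3.906891)=-0.260459.
Sum = -2.815922, so H' = 2.8159.

2.8159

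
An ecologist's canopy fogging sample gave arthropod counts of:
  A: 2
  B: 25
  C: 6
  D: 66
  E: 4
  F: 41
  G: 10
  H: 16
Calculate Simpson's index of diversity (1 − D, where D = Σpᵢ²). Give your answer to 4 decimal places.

Total N = 2+25+6+66+4+41+10+16 = 170, so the proportions are 0.011765, 0.147059, 0.035294, 0.388235, 0.023529, 0.241176, 0.058824, 0.094118 (working shown to 6 dp, full precision carried).
D = 0.011765² + 0.147059² + 0.035294² + 0.388235² + 0.023529² + 0.241176² + 0.058824² + 0.094118² = 0.000138 + 0.021626 + 0.001246 + 0.150727 + 0.000554 + 0.058166 + 0.003460 + 0.008858 = 0.244775.
So 1 − D = 0.755225, i.e. 0.7552 to 4 decimal places.

0.7552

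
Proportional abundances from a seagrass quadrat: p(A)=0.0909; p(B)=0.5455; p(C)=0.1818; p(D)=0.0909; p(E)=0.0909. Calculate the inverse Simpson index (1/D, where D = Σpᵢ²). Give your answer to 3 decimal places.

D = 0.0909² + 0.5455² + 0.1818² + 0.0909² + 0.0909² = 0.008263 + 0.297570 + 0.033051 + 0.008263 + 0.008263 = 0.355410 (working shown to 6 dp, full precision carried).
So 1/D = 2.81365, i.e. 2.814 to 3 decimal places.

2.814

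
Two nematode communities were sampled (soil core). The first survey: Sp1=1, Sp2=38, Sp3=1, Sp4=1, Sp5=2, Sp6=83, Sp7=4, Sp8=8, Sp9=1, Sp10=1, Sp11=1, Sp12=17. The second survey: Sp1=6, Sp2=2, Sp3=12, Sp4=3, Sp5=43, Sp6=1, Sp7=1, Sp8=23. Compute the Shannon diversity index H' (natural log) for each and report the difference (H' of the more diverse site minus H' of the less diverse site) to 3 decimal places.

The first survey: N=158, proportions 0.0063291, 0.2405063, 0.0063291, 0.0063291, 0.0126582, 0.5253165, 0.0253165, 0.0506329, 0.0063291, 0.0063291, 0.0063291, 0.1075949, giving H' = 1.4124452 (working shown to 7 dp, full precision carried).
The second survey: N=91, proportions 0.0659341, 0.021978, 0.1318681, 0.032967, 0.4725275, 0.010989, 0.010989, 0.2527473, giving H' = 1.4438316.
Difference = |1.4124452 − 1.4438316| = 0.0313864, i.e. 0.031 to 3 decimal places.

0.031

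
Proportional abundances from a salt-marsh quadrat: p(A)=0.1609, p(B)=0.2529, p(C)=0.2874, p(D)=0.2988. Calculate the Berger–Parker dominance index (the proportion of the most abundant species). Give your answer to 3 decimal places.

The largest proportion is 0.2988, i.e. d = 0.299 to 3 decimal places.

0.299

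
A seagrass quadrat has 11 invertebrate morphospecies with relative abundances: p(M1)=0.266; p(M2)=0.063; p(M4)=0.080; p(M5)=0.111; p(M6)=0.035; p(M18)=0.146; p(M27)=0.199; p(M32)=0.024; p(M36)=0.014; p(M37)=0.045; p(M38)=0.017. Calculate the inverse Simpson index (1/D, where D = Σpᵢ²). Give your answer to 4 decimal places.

D = 0.266² + 0.063² + 0.08² + 0.111² + 0.035² + 0.146² + 0.199² + 0.024² + 0.014² + 0.045² + 0.017² = 0.07075600 + 0.00396900 + 0.00640000 + 0.01232100 + 0.00122500 + 0.02131600 + 0.03960100 + 0.00057600 + 0.00019600 + 0.00202500 + 0.00028900 = 0.15867400 (working shown to 8 dp, full precision carried).
So 1/D = 6.302230, i.e. 6.3022 to 4 decimal places.

6.3022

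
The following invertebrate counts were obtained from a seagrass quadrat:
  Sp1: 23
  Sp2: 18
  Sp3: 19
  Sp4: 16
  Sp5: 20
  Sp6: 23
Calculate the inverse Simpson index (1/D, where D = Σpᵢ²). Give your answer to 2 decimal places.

5.90

Total N = 23+18+19+16+20+23 = 119, so the proportions are 0.193277, 0.151261, 0.159664, 0.134454, 0.168067, 0.193277 (working shown to 6 dp, full precision carried).
D = 0.193277² + 0.151261² + 0.159664² + 0.134454² + 0.168067² + 0.193277² = 0.037356 + 0.022880 + 0.025493 + 0.018078 + 0.028247 + 0.037356 = 0.169409.
So 1/D = 5.9029, i.e. 5.90 to 2 decimal places.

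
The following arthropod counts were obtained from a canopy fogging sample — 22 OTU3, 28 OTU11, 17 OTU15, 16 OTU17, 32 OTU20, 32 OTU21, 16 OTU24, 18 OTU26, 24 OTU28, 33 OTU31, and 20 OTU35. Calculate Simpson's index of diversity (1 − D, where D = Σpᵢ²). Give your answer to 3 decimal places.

Total N = 22+28+17+16+32+32+16+18+24+33+20 = 258, so the proportions are 0.08527, 0.10853, 0.06589, 0.06202, 0.12403, 0.12403, 0.06202, 0.06977, 0.09302, 0.12791, 0.07752 (working shown to 5 dp, full precision carried).
D = 0.08527² + 0.10853² + 0.06589² + 0.06202² + 0.12403² + 0.12403² + 0.06202² + 0.06977² + 0.09302² + 0.12791² + 0.07752² = 0.00727 + 0.01178 + 0.00434 + 0.00385 + 0.01538 + 0.01538 + 0.00385 + 0.00487 + 0.00865 + 0.01636 + 0.00601 = 0.09774.
So 1 − D = 0.90226, i.e. 0.902 to 3 decimal places.

0.902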